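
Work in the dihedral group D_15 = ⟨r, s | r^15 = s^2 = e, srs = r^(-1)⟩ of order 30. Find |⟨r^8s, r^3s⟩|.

6

|⟨r^8s⟩| = 2 and |⟨r^3s⟩| = 2, so |H| is a multiple of lcm(2, 2) = 2 and divides |G| = 30.
Closing under the operation: H = {e, r^5, r^10, r^3s, r^8s, r^13s}, so |H| = 6.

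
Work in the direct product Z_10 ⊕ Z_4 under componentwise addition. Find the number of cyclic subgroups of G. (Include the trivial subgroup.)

Each element a generates a cyclic subgroup ⟨a⟩; distinct elements may generate the same one (a cyclic group of order d has φ(d) generators).
Cyclic subgroups by order — order 1: 1; order 2: 3; order 4: 2; order 5: 1; order 10: 3; order 20: 2.
Total: 12.

12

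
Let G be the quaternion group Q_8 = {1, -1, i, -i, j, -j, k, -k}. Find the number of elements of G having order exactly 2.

The elements of order 2 are: -1.
That's 1.

1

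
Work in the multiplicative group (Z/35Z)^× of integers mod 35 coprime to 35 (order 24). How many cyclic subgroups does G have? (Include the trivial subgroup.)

12

Each element a generates a cyclic subgroup ⟨a⟩; distinct elements may generate the same one (a cyclic group of order d has φ(d) generators).
Cyclic subgroups by order — order 1: 1; order 2: 3; order 3: 1; order 4: 2; order 6: 3; order 12: 2.
Total: 12.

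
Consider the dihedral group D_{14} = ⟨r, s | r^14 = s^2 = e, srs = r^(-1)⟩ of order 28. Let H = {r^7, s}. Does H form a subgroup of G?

The identity e ∉ H, so H is not a subgroup.

No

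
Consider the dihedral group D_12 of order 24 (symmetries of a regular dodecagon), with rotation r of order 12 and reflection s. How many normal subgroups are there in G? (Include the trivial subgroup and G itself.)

9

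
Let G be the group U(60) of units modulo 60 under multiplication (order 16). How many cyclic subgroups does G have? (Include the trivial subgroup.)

A cyclic subgroup of order d is generated by each of its φ(d) elements of order d, so the cyclic subgroups of order d number (#elements of order d)/φ(d).
Cyclic subgroups by order — order 1: 1; order 2: 7; order 4: 4.
Total: 12.

12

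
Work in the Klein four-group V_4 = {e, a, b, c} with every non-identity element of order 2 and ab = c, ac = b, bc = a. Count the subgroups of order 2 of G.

3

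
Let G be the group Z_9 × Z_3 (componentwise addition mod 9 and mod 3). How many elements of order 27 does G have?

An element (a,b) has order lcm(ord(a), ord(b)); count pairs with lcm equal to 27.
Enumerating gives 0 such elements.

0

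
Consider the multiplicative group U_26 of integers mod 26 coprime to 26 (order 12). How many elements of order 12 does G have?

4

The elements of order 12 are: 7, 11, 15, 19.
That's 4.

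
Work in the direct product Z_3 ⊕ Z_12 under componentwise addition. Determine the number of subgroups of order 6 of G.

4

|G| = 36 and 6 | 36, so subgroups of order 6 are possible by Lagrange.
The subgroups of order 6 are: {(0,0), (0,2), (0,4), (0,6), (0,8), (0,10)}; {(0,0), (0,6), (1,0), (1,6), (2,0), (2,6)}; {(0,0), (0,6), (1,4), (1,10), (2,2), (2,8)}; {(0,0), (0,6), (1,2), (1,8), (2,4), (2,10)}.
So G has 4 subgroups of order 6.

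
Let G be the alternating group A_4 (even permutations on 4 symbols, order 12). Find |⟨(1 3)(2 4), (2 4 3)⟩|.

12

|⟨(1 3)(2 4)⟩| = 2 and |⟨(2 4 3)⟩| = 3, so |H| is a multiple of lcm(2, 3) = 6 and divides |G| = 12.
Closing {(1 3)(2 4), (2 4 3)} under the group operation gives all of G, so |H| = 12.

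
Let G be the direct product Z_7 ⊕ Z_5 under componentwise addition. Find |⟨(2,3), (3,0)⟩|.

|⟨(2,3)⟩| = 35 and |⟨(3,0)⟩| = 7, so |H| is a multiple of lcm(35, 7) = 35 and divides |G| = 35.
Closing {(2,3), (3,0)} under the group operation gives all of G, so |H| = 35.

35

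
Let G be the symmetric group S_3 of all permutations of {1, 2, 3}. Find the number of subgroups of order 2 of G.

3

|G| = 6 and 2 | 6, so subgroups of order 2 are possible by Lagrange.
The subgroups of order 2 are: {e, (1 2)}; {e, (1 3)}; {e, (2 3)}.
So G has 3 subgroups of order 2.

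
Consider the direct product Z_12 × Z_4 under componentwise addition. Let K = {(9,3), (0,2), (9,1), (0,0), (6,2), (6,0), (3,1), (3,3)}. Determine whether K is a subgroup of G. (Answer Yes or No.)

Yes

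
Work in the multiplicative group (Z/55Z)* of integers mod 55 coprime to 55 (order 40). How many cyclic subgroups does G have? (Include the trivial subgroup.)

Each element a generates a cyclic subgroup ⟨a⟩; distinct elements may generate the same one (a cyclic group of order d has φ(d) generators).
Cyclic subgroups by order — order 1: 1; order 2: 3; order 4: 2; order 5: 1; order 10: 3; order 20: 2.
Total: 12.

12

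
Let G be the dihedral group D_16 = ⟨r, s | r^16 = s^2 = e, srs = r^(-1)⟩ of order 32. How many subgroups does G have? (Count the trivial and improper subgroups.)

|G| = 32, so by Lagrange every subgroup order divides 32. Divisors: 1, 2, 4, 8, 16, 32.
Subgroups by order — order 1: 1; order 2: 17; order 4: 9; order 8: 5; order 16: 3; order 32: 1.
Total: 1 + 17 + 9 + 5 + 3 + 1 = 36.

36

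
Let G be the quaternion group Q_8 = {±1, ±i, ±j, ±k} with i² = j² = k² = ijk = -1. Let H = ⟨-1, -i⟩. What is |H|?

4

|⟨-1⟩| = 2 and |⟨-i⟩| = 4, so |H| is a multiple of lcm(2, 4) = 4 and divides |G| = 8.
Closing under the operation: H = {1, -1, i, -i}, so |H| = 4.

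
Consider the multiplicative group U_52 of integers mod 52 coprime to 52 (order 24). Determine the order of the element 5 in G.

4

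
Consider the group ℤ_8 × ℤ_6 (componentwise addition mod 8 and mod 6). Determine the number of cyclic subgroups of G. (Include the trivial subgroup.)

Each element a generates a cyclic subgroup ⟨a⟩; distinct elements may generate the same one (a cyclic group of order d has φ(d) generators).
Cyclic subgroups by order — order 1: 1; order 2: 3; order 3: 1; order 4: 2; order 6: 3; order 8: 2; order 12: 2; order 24: 2.
Total: 16.

16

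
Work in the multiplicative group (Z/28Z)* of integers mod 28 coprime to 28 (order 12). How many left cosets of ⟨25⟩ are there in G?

|⟨25⟩| = 3 and |G| = 12.
By Lagrange, [G : H] = |G|/|H| = 12/3 = 4.

4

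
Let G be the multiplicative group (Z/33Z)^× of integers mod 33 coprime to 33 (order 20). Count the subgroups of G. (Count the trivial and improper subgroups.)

|G| = 20, so by Lagrange every subgroup order divides 20. Divisors: 1, 2, 4, 5, 10, 20.
Subgroups by order — order 1: 1; order 2: 3; order 4: 1; order 5: 1; order 10: 3; order 20: 1.
Total: 1 + 3 + 1 + 1 + 3 + 1 = 10.

10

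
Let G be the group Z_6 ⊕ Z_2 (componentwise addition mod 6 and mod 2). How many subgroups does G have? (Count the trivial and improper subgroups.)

10

|G| = 12, so by Lagrange every subgroup order divides 12. Divisors: 1, 2, 3, 4, 6, 12.
Subgroups by order — order 1: 1; order 2: 3; order 3: 1; order 4: 1; order 6: 3; order 12: 1.
Total: 1 + 3 + 1 + 1 + 3 + 1 = 10.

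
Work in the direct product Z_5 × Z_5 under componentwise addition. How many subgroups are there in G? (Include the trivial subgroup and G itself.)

8

|G| = 25, so by Lagrange every subgroup order divides 25. Divisors: 1, 5, 25.
Subgroups by order — order 1: 1; order 5: 6; order 25: 1.
Total: 1 + 6 + 1 = 8.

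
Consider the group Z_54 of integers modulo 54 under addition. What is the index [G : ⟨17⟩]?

|⟨17⟩| = 54 and |G| = 54.
By Lagrange, [G : H] = |G|/|H| = 54/54 = 1.

1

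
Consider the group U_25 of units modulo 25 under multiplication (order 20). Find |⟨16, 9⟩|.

10

|⟨16⟩| = 5 and |⟨9⟩| = 10, so |H| is a multiple of lcm(5, 10) = 10 and divides |G| = 20.
Closing under the operation: H = {1, 4, 6, 9, 11, 14, 16, 19, 21, 24}, so |H| = 10.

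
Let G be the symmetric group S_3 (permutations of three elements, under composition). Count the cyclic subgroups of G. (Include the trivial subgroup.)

A cyclic subgroup of order d is generated by each of its φ(d) elements of order d, so the cyclic subgroups of order d number (#elements of order d)/φ(d).
Cyclic subgroups by order — order 1: 1; order 2: 3; order 3: 1.
Total: 5.

5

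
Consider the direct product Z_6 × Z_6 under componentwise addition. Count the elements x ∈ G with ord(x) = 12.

An element (a,b) has order lcm(ord(a), ord(b)); count pairs with lcm equal to 12.
Enumerating gives 0 such elements.

0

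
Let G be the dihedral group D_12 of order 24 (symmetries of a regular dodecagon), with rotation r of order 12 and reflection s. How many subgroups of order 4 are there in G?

7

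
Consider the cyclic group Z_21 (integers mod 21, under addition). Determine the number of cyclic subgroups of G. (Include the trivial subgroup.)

4

A cyclic subgroup of order d is generated by each of its φ(d) elements of order d, so the cyclic subgroups of order d number (#elements of order d)/φ(d).
Cyclic subgroups by order — order 1: 1; order 3: 1; order 7: 1; order 21: 1.
Total: 4.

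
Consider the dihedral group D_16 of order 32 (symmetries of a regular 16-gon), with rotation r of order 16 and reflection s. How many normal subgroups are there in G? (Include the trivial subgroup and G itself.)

G has 36 subgroups. Checking conjugation-invariance by order — order 1: 1/1 normal; order 2: 1/17 normal; order 4: 1/9 normal; order 8: 1/5 normal; order 16: 3/3 normal; order 32: 1/1 normal.
Total normal subgroups: 8.

8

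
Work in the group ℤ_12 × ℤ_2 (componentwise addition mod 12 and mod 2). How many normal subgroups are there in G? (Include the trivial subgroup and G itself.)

16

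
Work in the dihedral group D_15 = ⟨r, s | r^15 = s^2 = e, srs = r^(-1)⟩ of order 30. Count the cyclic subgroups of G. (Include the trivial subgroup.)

A cyclic subgroup of order d is generated by each of its φ(d) elements of order d, so the cyclic subgroups of order d number (#elements of order d)/φ(d).
Cyclic subgroups by order — order 1: 1; order 2: 15; order 3: 1; order 5: 1; order 15: 1.
Total: 19.

19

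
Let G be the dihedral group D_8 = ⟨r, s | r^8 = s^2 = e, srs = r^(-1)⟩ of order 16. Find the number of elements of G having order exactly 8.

The elements of order 8 are: r, r^3, r^5, r^7.
That's 4.

4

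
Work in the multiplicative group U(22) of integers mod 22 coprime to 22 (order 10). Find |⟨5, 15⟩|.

5

|⟨5⟩| = 5 and |⟨15⟩| = 5, so |H| is a multiple of lcm(5, 5) = 5 and divides |G| = 10.
Closing under the operation: H = {1, 3, 5, 9, 15}, so |H| = 5.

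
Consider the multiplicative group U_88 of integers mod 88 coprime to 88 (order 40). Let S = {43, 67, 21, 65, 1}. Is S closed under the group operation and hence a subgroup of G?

Closure fails: 65 · 21 = 45 ∉ S. So S is not a subgroup.

No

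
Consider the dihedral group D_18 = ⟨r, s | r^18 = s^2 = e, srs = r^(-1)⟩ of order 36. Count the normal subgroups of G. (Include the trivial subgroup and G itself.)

G has 45 subgroups. Checking conjugation-invariance by order — order 1: 1/1 normal; order 2: 1/19 normal; order 3: 1/1 normal; order 4: 0/9 normal; order 6: 1/7 normal; order 9: 1/1 normal; order 12: 0/3 normal; order 18: 3/3 normal; order 36: 1/1 normal.
Total normal subgroups: 9.

9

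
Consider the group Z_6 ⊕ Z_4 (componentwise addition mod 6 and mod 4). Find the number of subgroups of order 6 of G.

|G| = 24 and 6 | 24, so subgroups of order 6 are possible by Lagrange.
The subgroups of order 6 are: {(0,0), (0,2), (2,0), (2,2), (4,0), (4,2)}; {(0,0), (1,0), (2,0), (3,0), (4,0), (5,0)}; {(0,0), (1,2), (2,0), (3,2), (4,0), (5,2)}.
So G has 3 subgroups of order 6.

3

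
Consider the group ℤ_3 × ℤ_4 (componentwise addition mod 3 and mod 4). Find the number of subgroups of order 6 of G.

1

|G| = 12 and 6 | 12, so subgroups of order 6 are possible by Lagrange.
The subgroups of order 6 are: {(0,0), (0,2), (1,0), (1,2), (2,0), (2,2)}.
So G has 1 subgroup of order 6.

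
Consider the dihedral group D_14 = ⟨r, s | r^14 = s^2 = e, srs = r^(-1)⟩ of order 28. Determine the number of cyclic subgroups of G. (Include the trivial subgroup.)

Group the elements of G by the cyclic subgroup they generate; each cyclic subgroup of order d accounts for φ(d) elements.
Cyclic subgroups by order — order 1: 1; order 2: 15; order 7: 1; order 14: 1.
Total: 18.

18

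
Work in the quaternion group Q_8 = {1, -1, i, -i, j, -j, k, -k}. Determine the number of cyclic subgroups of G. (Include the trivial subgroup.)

5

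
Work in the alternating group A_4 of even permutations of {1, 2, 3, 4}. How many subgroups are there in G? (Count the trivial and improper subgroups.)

|G| = 12, so by Lagrange every subgroup order divides 12. Divisors: 1, 2, 3, 4, 6, 12.
Subgroups by order — order 1: 1; order 2: 3; order 3: 4; order 4: 1; order 6: 0; order 12: 1.
Total: 1 + 3 + 4 + 1 + 0 + 1 = 10.

10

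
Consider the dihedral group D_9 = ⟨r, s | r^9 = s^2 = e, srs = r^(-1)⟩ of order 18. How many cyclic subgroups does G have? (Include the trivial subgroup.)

12

Group the elements of G by the cyclic subgroup they generate; each cyclic subgroup of order d accounts for φ(d) elements.
Cyclic subgroups by order — order 1: 1; order 2: 9; order 3: 1; order 9: 1.
Total: 12.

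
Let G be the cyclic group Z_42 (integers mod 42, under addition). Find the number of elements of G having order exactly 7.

6

In a cyclic group of order 42, the number of elements of order d (for d | 42) is φ(d).
φ(7) = 6.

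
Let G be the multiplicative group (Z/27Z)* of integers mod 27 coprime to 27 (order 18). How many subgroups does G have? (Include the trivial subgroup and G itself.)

6

|G| = 18, so by Lagrange every subgroup order divides 18. Divisors: 1, 2, 3, 6, 9, 18.
Subgroups by order — order 1: 1; order 2: 1; order 3: 1; order 6: 1; order 9: 1; order 18: 1.
Total: 1 + 1 + 1 + 1 + 1 + 1 = 6.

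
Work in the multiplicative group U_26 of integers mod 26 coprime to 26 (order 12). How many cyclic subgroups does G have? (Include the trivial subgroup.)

Group the elements of G by the cyclic subgroup they generate; each cyclic subgroup of order d accounts for φ(d) elements.
Cyclic subgroups by order — order 1: 1; order 2: 1; order 3: 1; order 4: 1; order 6: 1; order 12: 1.
Total: 6.

6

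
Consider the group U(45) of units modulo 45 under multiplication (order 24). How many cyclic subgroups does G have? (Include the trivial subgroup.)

Each element a generates a cyclic subgroup ⟨a⟩; distinct elements may generate the same one (a cyclic group of order d has φ(d) generators).
Cyclic subgroups by order — order 1: 1; order 2: 3; order 3: 1; order 4: 2; order 6: 3; order 12: 2.
Total: 12.

12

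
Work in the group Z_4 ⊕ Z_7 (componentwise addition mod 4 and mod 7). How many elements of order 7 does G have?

An element (a,b) has order lcm(ord(a), ord(b)); count pairs with lcm equal to 7.
Enumerating gives 6 such elements.

6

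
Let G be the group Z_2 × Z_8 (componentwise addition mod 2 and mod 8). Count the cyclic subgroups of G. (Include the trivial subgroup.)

A cyclic subgroup of order d is generated by each of its φ(d) elements of order d, so the cyclic subgroups of order d number (#elements of order d)/φ(d).
Cyclic subgroups by order — order 1: 1; order 2: 3; order 4: 2; order 8: 2.
Total: 8.

8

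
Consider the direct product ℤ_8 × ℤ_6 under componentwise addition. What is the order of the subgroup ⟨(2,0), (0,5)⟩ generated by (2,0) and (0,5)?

24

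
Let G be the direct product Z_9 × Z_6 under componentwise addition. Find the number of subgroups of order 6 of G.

4

|G| = 54 and 6 | 54, so subgroups of order 6 are possible by Lagrange.
The subgroups of order 6 are: {(0,0), (0,1), (0,2), (0,3), (0,4), (0,5)}; {(0,0), (0,3), (3,0), (3,3), (6,0), (6,3)}; {(0,0), (0,3), (3,1), (3,4), (6,2), (6,5)}; {(0,0), (0,3), (3,2), (3,5), (6,1), (6,4)}.
So G has 4 subgroups of order 6.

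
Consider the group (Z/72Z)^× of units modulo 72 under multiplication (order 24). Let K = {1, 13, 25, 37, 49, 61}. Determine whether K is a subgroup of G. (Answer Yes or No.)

Yes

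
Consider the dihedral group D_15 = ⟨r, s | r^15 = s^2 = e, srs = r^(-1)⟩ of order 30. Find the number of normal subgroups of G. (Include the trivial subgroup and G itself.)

G has 28 subgroups. Checking conjugation-invariance by order — order 1: 1/1 normal; order 2: 0/15 normal; order 3: 1/1 normal; order 5: 1/1 normal; order 6: 0/5 normal; order 10: 0/3 normal; order 15: 1/1 normal; order 30: 1/1 normal.
Total normal subgroups: 5.

5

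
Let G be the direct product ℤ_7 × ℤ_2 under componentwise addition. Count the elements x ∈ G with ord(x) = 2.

An element (a,b) has order lcm(ord(a), ord(b)); count pairs with lcm equal to 2.
Enumerating gives 1 such elements.

1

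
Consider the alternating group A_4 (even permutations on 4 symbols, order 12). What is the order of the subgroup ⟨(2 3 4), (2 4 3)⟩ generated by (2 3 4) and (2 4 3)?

|⟨(2 3 4)⟩| = 3 and |⟨(2 4 3)⟩| = 3, so |H| is a multiple of lcm(3, 3) = 3 and divides |G| = 12.
Closing under the operation: H = {e, (2 3 4), (2 4 3)}, so |H| = 3.

3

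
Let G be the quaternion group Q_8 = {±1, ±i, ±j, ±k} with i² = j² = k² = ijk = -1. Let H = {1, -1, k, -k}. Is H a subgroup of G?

|H| = 4 divides |G| = 8, consistent with Lagrange.
H contains the identity, every element's inverse is in H, and H is closed under ·: it is a subgroup.
In fact H = ⟨-k⟩.

Yes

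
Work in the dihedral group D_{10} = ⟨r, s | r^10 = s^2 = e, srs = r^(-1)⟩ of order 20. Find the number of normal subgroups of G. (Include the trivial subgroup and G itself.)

G has 22 subgroups. Checking conjugation-invariance by order — order 1: 1/1 normal; order 2: 1/11 normal; order 4: 0/5 normal; order 5: 1/1 normal; order 10: 3/3 normal; order 20: 1/1 normal.
Total normal subgroups: 7.

7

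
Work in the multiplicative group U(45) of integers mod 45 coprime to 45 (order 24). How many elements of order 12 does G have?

8

The elements of order 12 are: 2, 7, 13, 22, 23, 32, 38, 43.
That's 8.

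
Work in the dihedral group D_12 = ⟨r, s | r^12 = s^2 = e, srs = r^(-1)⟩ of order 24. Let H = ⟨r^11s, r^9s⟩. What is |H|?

12

|⟨r^11s⟩| = 2 and |⟨r^9s⟩| = 2, so |H| is a multiple of lcm(2, 2) = 2 and divides |G| = 24.
Closing under the operation: H = {e, r^2, r^4, r^6, r^8, r^10, rs, r^3s, r^5s, r^7s, r^9s, r^11s}, so |H| = 12.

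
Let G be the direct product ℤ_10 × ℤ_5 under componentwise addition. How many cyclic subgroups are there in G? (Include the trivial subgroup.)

Each element a generates a cyclic subgroup ⟨a⟩; distinct elements may generate the same one (a cyclic group of order d has φ(d) generators).
Cyclic subgroups by order — order 1: 1; order 2: 1; order 5: 6; order 10: 6.
Total: 14.

14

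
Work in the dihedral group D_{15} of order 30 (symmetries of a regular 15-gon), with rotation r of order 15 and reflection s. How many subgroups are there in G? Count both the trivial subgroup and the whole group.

28

|G| = 30, so by Lagrange every subgroup order divides 30. Divisors: 1, 2, 3, 5, 6, 10, 15, 30.
Subgroups by order — order 1: 1; order 2: 15; order 3: 1; order 5: 1; order 6: 5; order 10: 3; order 15: 1; order 30: 1.
Total: 1 + 15 + 1 + 1 + 5 + 3 + 1 + 1 = 28.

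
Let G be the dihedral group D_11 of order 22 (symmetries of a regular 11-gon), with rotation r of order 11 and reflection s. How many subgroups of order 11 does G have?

1

|G| = 22 and 11 | 22, so subgroups of order 11 are possible by Lagrange.
The subgroups of order 11 are: {e, r, r^2, r^3, r^4, r^5, r^6, r^7, r^8, r^9, r^10}.
So G has 1 subgroup of order 11.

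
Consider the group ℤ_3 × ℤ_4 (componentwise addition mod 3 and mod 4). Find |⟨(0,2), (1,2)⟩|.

|⟨(0,2)⟩| = 2 and |⟨(1,2)⟩| = 6, so |H| is a multiple of lcm(2, 6) = 6 and divides |G| = 12.
Closing under the operation: H = {(0,0), (0,2), (1,0), (1,2), (2,0), (2,2)}, so |H| = 6.

6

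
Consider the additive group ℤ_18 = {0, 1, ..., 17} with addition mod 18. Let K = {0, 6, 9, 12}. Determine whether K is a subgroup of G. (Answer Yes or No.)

|K| = 4 does not divide |G| = 18, so by Lagrange K is not a subgroup.

No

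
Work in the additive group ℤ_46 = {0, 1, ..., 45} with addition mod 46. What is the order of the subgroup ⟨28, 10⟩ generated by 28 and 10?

23

|⟨28⟩| = 23 and |⟨10⟩| = 23, so |H| is a multiple of lcm(23, 23) = 23 and divides |G| = 46.
Closing under the operation: H = {0, 2, 4, 6, 8, 10, 12, 14, 16, 18, 20, 22, 24, 26, 28, 30, 32, 34, 36, 38, 40, 42, 44}, so |H| = 23.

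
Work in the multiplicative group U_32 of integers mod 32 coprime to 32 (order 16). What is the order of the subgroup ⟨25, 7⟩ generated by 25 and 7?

8

|⟨25⟩| = 4 and |⟨7⟩| = 4, so |H| is a multiple of lcm(4, 4) = 4 and divides |G| = 16.
Closing under the operation: H = {1, 7, 9, 15, 17, 23, 25, 31}, so |H| = 8.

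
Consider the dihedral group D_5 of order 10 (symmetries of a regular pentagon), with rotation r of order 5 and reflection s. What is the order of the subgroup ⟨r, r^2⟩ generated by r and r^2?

|⟨r⟩| = 5 and |⟨r^2⟩| = 5, so |H| is a multiple of lcm(5, 5) = 5 and divides |G| = 10.
Closing under the operation: H = {e, r, r^2, r^3, r^4}, so |H| = 5.

5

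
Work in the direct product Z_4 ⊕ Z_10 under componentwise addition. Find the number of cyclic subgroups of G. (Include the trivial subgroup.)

A cyclic subgroup of order d is generated by each of its φ(d) elements of order d, so the cyclic subgroups of order d number (#elements of order d)/φ(d).
Cyclic subgroups by order — order 1: 1; order 2: 3; order 4: 2; order 5: 1; order 10: 3; order 20: 2.
Total: 12.

12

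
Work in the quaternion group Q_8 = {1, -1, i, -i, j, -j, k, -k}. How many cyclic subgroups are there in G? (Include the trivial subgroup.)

5

Each element a generates a cyclic subgroup ⟨a⟩; distinct elements may generate the same one (a cyclic group of order d has φ(d) generators).
Cyclic subgroups by order — order 1: 1; order 2: 1; order 4: 3.
Total: 5.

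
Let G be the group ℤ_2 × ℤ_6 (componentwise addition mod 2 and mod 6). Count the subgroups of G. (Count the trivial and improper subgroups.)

|G| = 12, so by Lagrange every subgroup order divides 12. Divisors: 1, 2, 3, 4, 6, 12.
Subgroups by order — order 1: 1; order 2: 3; order 3: 1; order 4: 1; order 6: 3; order 12: 1.
Total: 1 + 3 + 1 + 1 + 3 + 1 = 10.

10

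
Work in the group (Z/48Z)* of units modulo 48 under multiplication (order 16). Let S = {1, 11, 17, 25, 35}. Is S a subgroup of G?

No

|S| = 5 does not divide |G| = 16, so by Lagrange S is not a subgroup.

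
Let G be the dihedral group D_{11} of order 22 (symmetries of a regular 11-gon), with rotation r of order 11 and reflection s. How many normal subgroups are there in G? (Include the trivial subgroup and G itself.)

3

G has 14 subgroups. Checking conjugation-invariance by order — order 1: 1/1 normal; order 2: 0/11 normal; order 11: 1/1 normal; order 22: 1/1 normal.
Total normal subgroups: 3.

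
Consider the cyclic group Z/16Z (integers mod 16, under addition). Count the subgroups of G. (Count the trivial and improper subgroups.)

5

A cyclic group of order 16 has exactly one subgroup for each divisor of 16.
Divisors of 16: 1, 2, 4, 8, 16.
So Z/16Z has 5 subgroups.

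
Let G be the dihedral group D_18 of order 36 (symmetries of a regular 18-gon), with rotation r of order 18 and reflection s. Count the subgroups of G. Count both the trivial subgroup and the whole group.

|G| = 36, so by Lagrange every subgroup order divides 36. Divisors: 1, 2, 3, 4, 6, 9, 12, 18, 36.
Subgroups by order — order 1: 1; order 2: 19; order 3: 1; order 4: 9; order 6: 7; order 9: 1; order 12: 3; order 18: 3; order 36: 1.
Total: 1 + 19 + 1 + 9 + 7 + 1 + 3 + 3 + 1 = 45.

45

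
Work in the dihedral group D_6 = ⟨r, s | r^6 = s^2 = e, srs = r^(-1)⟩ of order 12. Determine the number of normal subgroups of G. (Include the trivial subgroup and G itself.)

7

G has 16 subgroups. Checking conjugation-invariance by order — order 1: 1/1 normal; order 2: 1/7 normal; order 3: 1/1 normal; order 4: 0/3 normal; order 6: 3/3 normal; order 12: 1/1 normal.
Total normal subgroups: 7.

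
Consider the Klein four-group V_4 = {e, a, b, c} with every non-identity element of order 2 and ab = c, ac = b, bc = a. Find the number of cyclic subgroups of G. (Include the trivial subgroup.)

A cyclic subgroup of order d is generated by each of its φ(d) elements of order d, so the cyclic subgroups of order d number (#elements of order d)/φ(d).
Cyclic subgroups by order — order 1: 1; order 2: 3.
Total: 4.

4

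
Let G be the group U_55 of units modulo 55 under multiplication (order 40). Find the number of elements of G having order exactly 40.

0

No element of G has order 40 (even though 40 | 40).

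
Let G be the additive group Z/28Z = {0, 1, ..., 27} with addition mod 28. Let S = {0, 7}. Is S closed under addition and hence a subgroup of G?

7 ∈ S but its inverse 21 ∉ S, so S is not a subgroup.

No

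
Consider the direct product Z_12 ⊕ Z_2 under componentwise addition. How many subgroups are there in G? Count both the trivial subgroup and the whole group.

16

|G| = 24, so by Lagrange every subgroup order divides 24. Divisors: 1, 2, 3, 4, 6, 8, 12, 24.
Subgroups by order — order 1: 1; order 2: 3; order 3: 1; order 4: 3; order 6: 3; order 8: 1; order 12: 3; order 24: 1.
Total: 1 + 3 + 1 + 3 + 3 + 1 + 3 + 1 = 16.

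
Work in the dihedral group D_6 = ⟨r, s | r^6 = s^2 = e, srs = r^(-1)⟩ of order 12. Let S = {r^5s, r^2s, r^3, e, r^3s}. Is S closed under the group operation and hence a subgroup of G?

|S| = 5 does not divide |G| = 12, so by Lagrange S is not a subgroup.

No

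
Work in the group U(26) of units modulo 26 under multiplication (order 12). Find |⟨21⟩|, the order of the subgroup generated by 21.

4

Compute successive powers of 21 mod 26: 21, 25, 5, 1; 21^4 ≡ 1 (mod 26).
So |⟨21⟩| = 4.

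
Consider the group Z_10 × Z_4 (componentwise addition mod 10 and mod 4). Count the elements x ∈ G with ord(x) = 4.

4

An element (a,b) has order lcm(ord(a), ord(b)); count pairs with lcm equal to 4.
Enumerating gives 4 such elements.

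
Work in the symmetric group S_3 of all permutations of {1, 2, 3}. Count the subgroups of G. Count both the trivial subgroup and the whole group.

6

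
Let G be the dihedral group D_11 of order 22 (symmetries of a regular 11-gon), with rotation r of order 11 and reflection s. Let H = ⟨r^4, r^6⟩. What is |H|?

11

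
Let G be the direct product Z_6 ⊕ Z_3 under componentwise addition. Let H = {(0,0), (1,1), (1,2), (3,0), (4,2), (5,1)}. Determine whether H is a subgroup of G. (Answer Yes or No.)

(1,1) ∈ H but its inverse (5,2) ∉ H, so H is not a subgroup.

No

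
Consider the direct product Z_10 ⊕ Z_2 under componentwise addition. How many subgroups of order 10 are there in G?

3

|G| = 20 and 10 | 20, so subgroups of order 10 are possible by Lagrange.
The subgroups of order 10 are: {(0,0), (0,1), (2,0), (2,1), (4,0), (4,1), (6,0), (6,1), (8,0), (8,1)}; {(0,0), (1,0), (2,0), (3,0), (4,0), (5,0), (6,0), (7,0), (8,0), (9,0)}; {(0,0), (1,1), (2,0), (3,1), (4,0), (5,1), (6,0), (7,1), (8,0), (9,1)}.
So G has 3 subgroups of order 10.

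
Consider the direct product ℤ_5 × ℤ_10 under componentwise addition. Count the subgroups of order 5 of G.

6

|G| = 50 and 5 | 50, so subgroups of order 5 are possible by Lagrange.
The subgroups of order 5 are: {(0,0), (0,2), (0,4), (0,6), (0,8)}; {(0,0), (1,0), (2,0), (3,0), (4,0)}; {(0,0), (1,2), (2,4), (3,6), (4,8)}; {(0,0), (1,4), (2,8), (3,2), (4,6)}; … (6 in all).
So G has 6 subgroups of order 5.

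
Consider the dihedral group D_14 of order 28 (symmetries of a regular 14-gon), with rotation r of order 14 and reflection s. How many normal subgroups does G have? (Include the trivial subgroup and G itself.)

G has 28 subgroups. Checking conjugation-invariance by order — order 1: 1/1 normal; order 2: 1/15 normal; order 4: 0/7 normal; order 7: 1/1 normal; order 14: 3/3 normal; order 28: 1/1 normal.
Total normal subgroups: 7.

7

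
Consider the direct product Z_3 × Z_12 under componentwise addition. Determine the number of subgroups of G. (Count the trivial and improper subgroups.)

|G| = 36, so by Lagrange every subgroup order divides 36. Divisors: 1, 2, 3, 4, 6, 9, 12, 18, 36.
Subgroups by order — order 1: 1; order 2: 1; order 3: 4; order 4: 1; order 6: 4; order 9: 1; order 12: 4; order 18: 1; order 36: 1.
Total: 1 + 1 + 4 + 1 + 4 + 1 + 4 + 1 + 1 = 18.

18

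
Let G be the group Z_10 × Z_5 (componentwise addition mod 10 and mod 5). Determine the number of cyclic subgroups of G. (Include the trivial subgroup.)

Each element a generates a cyclic subgroup ⟨a⟩; distinct elements may generate the same one (a cyclic group of order d has φ(d) generators).
Cyclic subgroups by order — order 1: 1; order 2: 1; order 5: 6; order 10: 6.
Total: 14.

14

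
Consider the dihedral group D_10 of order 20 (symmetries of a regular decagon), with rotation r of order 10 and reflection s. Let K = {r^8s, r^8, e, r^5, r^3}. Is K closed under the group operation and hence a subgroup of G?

No

r^8 ∈ K but its inverse r^2 ∉ K, so K is not a subgroup.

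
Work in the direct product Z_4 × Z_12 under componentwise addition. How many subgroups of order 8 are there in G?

|G| = 48 and 8 | 48, so subgroups of order 8 are possible by Lagrange.
The subgroups of order 8 are: {(0,0), (0,3), (0,6), (0,9), (2,0), (2,3), (2,6), (2,9)}; {(0,0), (0,6), (1,0), (1,6), (2,0), (2,6), (3,0), (3,6)}; {(0,0), (0,6), (1,3), (1,9), (2,0), (2,6), (3,3), (3,9)}.
So G has 3 subgroups of order 8.

3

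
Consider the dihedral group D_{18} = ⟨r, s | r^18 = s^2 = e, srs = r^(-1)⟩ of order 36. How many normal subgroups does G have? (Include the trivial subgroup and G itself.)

G has 45 subgroups. Checking conjugation-invariance by order — order 1: 1/1 normal; order 2: 1/19 normal; order 3: 1/1 normal; order 4: 0/9 normal; order 6: 1/7 normal; order 9: 1/1 normal; order 12: 0/3 normal; order 18: 3/3 normal; order 36: 1/1 normal.
Total normal subgroups: 9.

9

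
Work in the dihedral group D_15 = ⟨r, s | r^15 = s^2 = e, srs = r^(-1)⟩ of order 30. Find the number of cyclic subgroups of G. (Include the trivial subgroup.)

19

Each element a generates a cyclic subgroup ⟨a⟩; distinct elements may generate the same one (a cyclic group of order d has φ(d) generators).
Cyclic subgroups by order — order 1: 1; order 2: 15; order 3: 1; order 5: 1; order 15: 1.
Total: 19.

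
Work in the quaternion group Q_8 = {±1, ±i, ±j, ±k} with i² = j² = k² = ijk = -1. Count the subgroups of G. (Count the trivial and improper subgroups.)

|G| = 8, so by Lagrange every subgroup order divides 8. Divisors: 1, 2, 4, 8.
Subgroups by order — order 1: 1; order 2: 1; order 4: 3; order 8: 1.
Total: 1 + 1 + 3 + 1 = 6.

6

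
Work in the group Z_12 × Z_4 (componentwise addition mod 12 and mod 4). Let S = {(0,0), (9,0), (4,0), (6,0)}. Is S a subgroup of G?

(9,0) ∈ S but its inverse (3,0) ∉ S, so S is not a subgroup.

No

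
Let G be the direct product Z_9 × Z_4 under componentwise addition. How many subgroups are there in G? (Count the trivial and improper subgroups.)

|G| = 36, so by Lagrange every subgroup order divides 36. Divisors: 1, 2, 3, 4, 6, 9, 12, 18, 36.
Subgroups by order — order 1: 1; order 2: 1; order 3: 1; order 4: 1; order 6: 1; order 9: 1; order 12: 1; order 18: 1; order 36: 1.
Total: 1 + 1 + 1 + 1 + 1 + 1 + 1 + 1 + 1 = 9.

9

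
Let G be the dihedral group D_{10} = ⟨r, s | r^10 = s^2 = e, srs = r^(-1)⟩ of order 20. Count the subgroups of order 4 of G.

|G| = 20 and 4 | 20, so subgroups of order 4 are possible by Lagrange.
The subgroups of order 4 are: {e, r^5, r^2s, r^7s}; {e, r^5, r^3s, r^8s}; {e, r^5, r^4s, r^9s}; {e, r^5, s, r^5s}; … (5 in all).
So G has 5 subgroups of order 4.

5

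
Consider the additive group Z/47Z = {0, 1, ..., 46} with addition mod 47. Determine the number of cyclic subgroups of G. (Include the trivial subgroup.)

A cyclic subgroup of order d is generated by each of its φ(d) elements of order d, so the cyclic subgroups of order d number (#elements of order d)/φ(d).
Cyclic subgroups by order — order 1: 1; order 47: 1.
Total: 2.

2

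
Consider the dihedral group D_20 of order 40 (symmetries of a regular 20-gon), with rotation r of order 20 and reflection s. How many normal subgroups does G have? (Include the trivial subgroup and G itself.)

9

G has 48 subgroups. Checking conjugation-invariance by order — order 1: 1/1 normal; order 2: 1/21 normal; order 4: 1/11 normal; order 5: 1/1 normal; order 8: 0/5 normal; order 10: 1/5 normal; order 20: 3/3 normal; order 40: 1/1 normal.
Total normal subgroups: 9.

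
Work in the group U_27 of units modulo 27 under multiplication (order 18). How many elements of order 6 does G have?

2

The elements of order 6 are: 8, 17.
That's 2.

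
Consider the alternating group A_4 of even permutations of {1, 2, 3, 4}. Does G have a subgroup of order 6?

6 | 12, so Lagrange does not rule it out; but checking all subgroups of G, none has order 6.
(A_4 is the standard example that the converse of Lagrange fails.)

No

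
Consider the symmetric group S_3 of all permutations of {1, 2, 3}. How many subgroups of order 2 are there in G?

|G| = 6 and 2 | 6, so subgroups of order 2 are possible by Lagrange.
The subgroups of order 2 are: {e, (1 2)}; {e, (1 3)}; {e, (2 3)}.
So G has 3 subgroups of order 2.

3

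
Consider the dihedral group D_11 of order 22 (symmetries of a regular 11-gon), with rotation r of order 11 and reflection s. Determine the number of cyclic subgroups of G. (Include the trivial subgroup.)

13

A cyclic subgroup of order d is generated by each of its φ(d) elements of order d, so the cyclic subgroups of order d number (#elements of order d)/φ(d).
Cyclic subgroups by order — order 1: 1; order 2: 11; order 11: 1.
Total: 13.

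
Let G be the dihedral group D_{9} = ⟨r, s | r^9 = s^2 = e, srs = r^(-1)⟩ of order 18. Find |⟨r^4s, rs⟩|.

|⟨r^4s⟩| = 2 and |⟨rs⟩| = 2, so |H| is a multiple of lcm(2, 2) = 2 and divides |G| = 18.
Closing under the operation: H = {e, r^3, r^6, rs, r^4s, r^7s}, so |H| = 6.

6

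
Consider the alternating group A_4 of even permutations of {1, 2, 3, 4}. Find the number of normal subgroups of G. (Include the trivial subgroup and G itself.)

3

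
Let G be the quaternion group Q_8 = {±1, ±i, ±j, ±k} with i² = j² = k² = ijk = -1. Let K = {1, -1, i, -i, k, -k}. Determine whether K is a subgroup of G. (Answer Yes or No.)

|K| = 6 does not divide |G| = 8, so by Lagrange K is not a subgroup.

No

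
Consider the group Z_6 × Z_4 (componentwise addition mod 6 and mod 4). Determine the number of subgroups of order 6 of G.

3

|G| = 24 and 6 | 24, so subgroups of order 6 are possible by Lagrange.
The subgroups of order 6 are: {(0,0), (0,2), (2,0), (2,2), (4,0), (4,2)}; {(0,0), (1,0), (2,0), (3,0), (4,0), (5,0)}; {(0,0), (1,2), (2,0), (3,2), (4,0), (5,2)}.
So G has 3 subgroups of order 6.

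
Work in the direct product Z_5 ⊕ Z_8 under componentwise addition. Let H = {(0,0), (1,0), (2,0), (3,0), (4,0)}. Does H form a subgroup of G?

Yes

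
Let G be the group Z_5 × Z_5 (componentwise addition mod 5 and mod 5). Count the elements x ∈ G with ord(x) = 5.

24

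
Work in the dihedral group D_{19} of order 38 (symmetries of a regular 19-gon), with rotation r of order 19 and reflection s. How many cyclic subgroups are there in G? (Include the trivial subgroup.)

Group the elements of G by the cyclic subgroup they generate; each cyclic subgroup of order d accounts for φ(d) elements.
Cyclic subgroups by order — order 1: 1; order 2: 19; order 19: 1.
Total: 21.

21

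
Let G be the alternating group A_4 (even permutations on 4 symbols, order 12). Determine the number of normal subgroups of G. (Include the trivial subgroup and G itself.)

3

G has 10 subgroups. Checking conjugation-invariance by order — order 1: 1/1 normal; order 2: 0/3 normal; order 3: 0/4 normal; order 4: 1/1 normal; order 12: 1/1 normal.
Total normal subgroups: 3.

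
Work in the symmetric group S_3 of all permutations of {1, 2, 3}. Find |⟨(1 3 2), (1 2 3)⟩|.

3

|⟨(1 3 2)⟩| = 3 and |⟨(1 2 3)⟩| = 3, so |H| is a multiple of lcm(3, 3) = 3 and divides |G| = 6.
Closing under the operation: H = {e, (1 2 3), (1 3 2)}, so |H| = 3.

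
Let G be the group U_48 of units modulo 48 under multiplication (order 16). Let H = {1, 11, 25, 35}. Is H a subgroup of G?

Yes

|H| = 4 divides |G| = 16, consistent with Lagrange.
H contains the identity, every element's inverse is in H, and H is closed under ·: it is a subgroup.
In fact H = ⟨11⟩.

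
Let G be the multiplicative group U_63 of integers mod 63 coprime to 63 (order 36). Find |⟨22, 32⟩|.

|⟨22⟩| = 3 and |⟨32⟩| = 6, so |H| is a multiple of lcm(3, 6) = 6 and divides |G| = 36.
Closing under the operation: H = {1, 2, 4, 8, 11, 16, 22, 23, 25, 29, 32, 37, 43, 44, 46, 50, 53, 58}, so |H| = 18.

18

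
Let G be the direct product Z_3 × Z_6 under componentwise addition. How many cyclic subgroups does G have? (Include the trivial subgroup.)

10

Each element a generates a cyclic subgroup ⟨a⟩; distinct elements may generate the same one (a cyclic group of order d has φ(d) generators).
Cyclic subgroups by order — order 1: 1; order 2: 1; order 3: 4; order 6: 4.
Total: 10.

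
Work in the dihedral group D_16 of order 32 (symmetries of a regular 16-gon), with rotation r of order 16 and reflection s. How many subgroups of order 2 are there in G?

17

|G| = 32 and 2 | 32, so subgroups of order 2 are possible by Lagrange.
The subgroups of order 2 are: {e, r^10s}; {e, r^11s}; {e, r^12s}; {e, r^13s}; … (17 in all).
So G has 17 subgroups of order 2.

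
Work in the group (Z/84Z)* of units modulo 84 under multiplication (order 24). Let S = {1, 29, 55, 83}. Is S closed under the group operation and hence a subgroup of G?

|S| = 4 divides |G| = 24, consistent with Lagrange.
S contains the identity, every element's inverse is in S, and S is closed under ·: it is a subgroup.

Yes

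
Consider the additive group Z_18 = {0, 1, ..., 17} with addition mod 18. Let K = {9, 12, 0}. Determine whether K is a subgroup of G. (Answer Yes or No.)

No

12 ∈ K but its inverse 6 ∉ K, so K is not a subgroup.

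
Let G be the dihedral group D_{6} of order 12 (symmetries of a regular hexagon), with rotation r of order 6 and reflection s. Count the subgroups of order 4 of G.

3

|G| = 12 and 4 | 12, so subgroups of order 4 are possible by Lagrange.
The subgroups of order 4 are: {e, r^3, r^2s, r^5s}; {e, r^3, s, r^3s}; {e, r^3, rs, r^4s}.
So G has 3 subgroups of order 4.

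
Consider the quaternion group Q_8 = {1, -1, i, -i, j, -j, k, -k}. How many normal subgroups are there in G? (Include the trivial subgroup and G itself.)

6

G has 6 subgroups. Checking conjugation-invariance by order — order 1: 1/1 normal; order 2: 1/1 normal; order 4: 3/3 normal; order 8: 1/1 normal.
Total normal subgroups: 6.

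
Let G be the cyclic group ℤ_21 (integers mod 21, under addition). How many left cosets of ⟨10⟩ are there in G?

1

|⟨10⟩| = 21 and |G| = 21.
By Lagrange, [G : H] = |G|/|H| = 21/21 = 1.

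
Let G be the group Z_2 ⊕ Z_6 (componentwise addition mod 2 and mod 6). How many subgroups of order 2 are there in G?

3

|G| = 12 and 2 | 12, so subgroups of order 2 are possible by Lagrange.
The subgroups of order 2 are: {(0,0), (0,3)}; {(0,0), (1,0)}; {(0,0), (1,3)}.
So G has 3 subgroups of order 2.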